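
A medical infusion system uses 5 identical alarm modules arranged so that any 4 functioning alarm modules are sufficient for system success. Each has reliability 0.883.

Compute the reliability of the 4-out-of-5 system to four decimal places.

R = Σ_{i=4}^{5} C(5,i) p^i (1−p)^{5−i} with p = 0.883
C(5,4)·0.883^4·0.117^1 = 0.355630
C(5,5)·0.883^5·0.117^0 = 0.536789
Sum = 0.8924

0.8924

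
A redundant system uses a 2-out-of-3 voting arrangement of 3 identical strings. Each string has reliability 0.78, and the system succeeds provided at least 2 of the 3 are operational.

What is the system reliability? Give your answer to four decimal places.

0.8761

R = Σ_{i=2}^{3} C(3,i) p^i (1−p)^{3−i} with p = 0.78
C(3,2)·0.78^2·0.22^1 = 0.401544
C(3,3)·0.78^3·0.22^0 = 0.474552
Sum = 0.8761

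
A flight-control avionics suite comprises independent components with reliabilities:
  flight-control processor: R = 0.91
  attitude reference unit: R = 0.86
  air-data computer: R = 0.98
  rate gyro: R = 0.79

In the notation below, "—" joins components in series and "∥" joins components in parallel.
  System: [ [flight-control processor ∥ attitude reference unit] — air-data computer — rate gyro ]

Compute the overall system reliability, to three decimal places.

0.764

Parallel (flight-control processor and attitude reference unit): 1 − (1 − 0.91000)(1 − 0.86000) = 0.98740
Series ([0.98740], air-data computer, and rate gyro): 0.98740 × 0.98000 × 0.79000 = 0.764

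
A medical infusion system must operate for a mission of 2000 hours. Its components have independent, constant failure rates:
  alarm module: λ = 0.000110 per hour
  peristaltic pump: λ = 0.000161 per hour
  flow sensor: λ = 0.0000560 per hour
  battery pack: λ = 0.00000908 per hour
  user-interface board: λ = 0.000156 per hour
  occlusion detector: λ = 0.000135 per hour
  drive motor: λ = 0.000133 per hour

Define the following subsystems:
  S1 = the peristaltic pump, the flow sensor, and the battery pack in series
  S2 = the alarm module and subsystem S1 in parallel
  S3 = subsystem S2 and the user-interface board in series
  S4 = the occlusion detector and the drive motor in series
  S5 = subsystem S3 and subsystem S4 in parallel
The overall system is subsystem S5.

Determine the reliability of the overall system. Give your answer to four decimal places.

R(alarm module) = exp(−0.000110 × 2000) = 0.802519
R(peristaltic pump) = exp(−0.000161 × 2000) = 0.724698
R(flow sensor) = exp(−0.0000560 × 2000) = 0.894044
R(battery pack) = exp(−0.00000908 × 2000) = 0.982004
R(user-interface board) = exp(−0.000156 × 2000) = 0.731982
R(occlusion detector) = exp(−0.000135 × 2000) = 0.763379
R(drive motor) = exp(−0.000133 × 2000) = 0.766439
Series (peristaltic pump, flow sensor, and battery pack): 0.724698 × 0.894044 × 0.982004 = 0.636252
Parallel (alarm module and [0.636252]): 1 − (1 − 0.802519)(1 − 0.636252) = 0.928167
Series ([0.928167] and user-interface board): 0.928167 × 0.731982 = 0.679402
Series (occlusion detector and drive motor): 0.763379 × 0.766439 = 0.585083
Parallel ([0.679402] and [0.585083]): 1 − (1 − 0.679402)(1 − 0.585083) = 0.8670

0.8670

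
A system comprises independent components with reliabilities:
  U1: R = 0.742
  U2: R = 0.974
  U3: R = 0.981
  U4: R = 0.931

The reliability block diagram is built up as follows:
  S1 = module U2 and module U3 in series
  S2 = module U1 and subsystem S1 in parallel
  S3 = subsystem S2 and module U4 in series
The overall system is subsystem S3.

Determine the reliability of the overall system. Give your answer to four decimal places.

Series (U2 and U3): 0.974000 × 0.981000 = 0.955494
Parallel (U1 and [0.955494]): 1 − (1 − 0.742000)(1 − 0.955494) = 0.988517
Series ([0.988517] and U4): 0.988517 × 0.931000 = 0.9203

0.9203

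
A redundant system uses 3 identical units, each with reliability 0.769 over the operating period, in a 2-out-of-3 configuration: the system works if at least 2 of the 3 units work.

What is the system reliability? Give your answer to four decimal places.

0.8646

R = Σ_{i=2}^{3} C(3,i) p^i (1−p)^{3−i} with p = 0.769
C(3,2)·0.769^2·0.231^1 = 0.409813
C(3,3)·0.769^3·0.231^0 = 0.454757
Sum = 0.8646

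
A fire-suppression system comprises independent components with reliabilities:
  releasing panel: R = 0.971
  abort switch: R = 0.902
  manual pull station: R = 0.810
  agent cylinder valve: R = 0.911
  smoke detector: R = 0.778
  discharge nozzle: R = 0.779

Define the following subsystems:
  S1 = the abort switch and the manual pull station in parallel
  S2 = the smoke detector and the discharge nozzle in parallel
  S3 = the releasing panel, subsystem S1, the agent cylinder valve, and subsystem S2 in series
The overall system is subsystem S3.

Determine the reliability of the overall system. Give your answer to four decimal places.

0.8255

Parallel (abort switch and manual pull station): 1 − (1 − 0.902000)(1 − 0.810000) = 0.981380
Parallel (smoke detector and discharge nozzle): 1 − (1 − 0.778000)(1 − 0.779000) = 0.950938
Series (releasing panel, [0.981380], agent cylinder valve, and [0.950938]): 0.971000 × 0.981380 × 0.911000 × 0.950938 = 0.8255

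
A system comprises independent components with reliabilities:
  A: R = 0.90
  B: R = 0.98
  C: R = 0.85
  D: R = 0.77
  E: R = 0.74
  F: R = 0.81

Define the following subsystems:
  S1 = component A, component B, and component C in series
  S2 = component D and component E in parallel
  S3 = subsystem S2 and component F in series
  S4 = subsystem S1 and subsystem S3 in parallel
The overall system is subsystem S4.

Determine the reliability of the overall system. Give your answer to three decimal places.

Series (A, B, and C): 0.90000 × 0.98000 × 0.85000 = 0.74970
Parallel (D and E): 1 − (1 − 0.77000)(1 − 0.74000) = 0.94020
Series ([0.94020] and F): 0.94020 × 0.81000 = 0.76156
Parallel ([0.74970] and [0.76156]): 1 − (1 − 0.74970)(1 − 0.76156) = 0.940

0.940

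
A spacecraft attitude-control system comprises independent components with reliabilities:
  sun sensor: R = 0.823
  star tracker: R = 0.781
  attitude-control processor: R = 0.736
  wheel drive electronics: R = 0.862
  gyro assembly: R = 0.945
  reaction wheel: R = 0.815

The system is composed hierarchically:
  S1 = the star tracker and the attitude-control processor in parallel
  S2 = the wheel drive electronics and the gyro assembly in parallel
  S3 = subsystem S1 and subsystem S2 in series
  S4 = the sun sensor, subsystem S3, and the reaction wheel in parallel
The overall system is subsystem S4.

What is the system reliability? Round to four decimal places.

0.9979

Parallel (star tracker and attitude-control processor): 1 − (1 − 0.781000)(1 − 0.736000) = 0.942184
Parallel (wheel drive electronics and gyro assembly): 1 − (1 − 0.862000)(1 − 0.945000) = 0.992410
Series ([0.942184] and [0.992410]): 0.942184 × 0.992410 = 0.935033
Parallel (sun sensor, [0.935033], and reaction wheel): 1 − (1 − 0.823000)(1 − 0.935033)(1 − 0.815000) = 0.9979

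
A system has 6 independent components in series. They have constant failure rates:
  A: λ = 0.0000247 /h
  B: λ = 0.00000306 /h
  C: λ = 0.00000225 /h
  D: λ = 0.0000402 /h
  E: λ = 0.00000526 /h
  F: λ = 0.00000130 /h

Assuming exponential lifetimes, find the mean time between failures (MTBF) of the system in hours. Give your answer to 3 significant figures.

Series of exponential components: λ_sys = Σ λ_i
λ_sys = 0.0000247 + 0.00000306 + 0.00000225 + 0.0000402 + 0.00000526 + 0.00000130 = 7.6770e-05 /h
MTBF = 1 / λ_sys = 13000 h

13000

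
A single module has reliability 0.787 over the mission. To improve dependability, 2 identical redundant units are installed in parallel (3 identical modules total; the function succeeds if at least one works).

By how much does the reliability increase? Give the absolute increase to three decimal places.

R_before = 0.787
R_after = 1 − (1 − 0.787)^3 = 0.990
ΔR = 0.990 − 0.787 = 0.203

0.203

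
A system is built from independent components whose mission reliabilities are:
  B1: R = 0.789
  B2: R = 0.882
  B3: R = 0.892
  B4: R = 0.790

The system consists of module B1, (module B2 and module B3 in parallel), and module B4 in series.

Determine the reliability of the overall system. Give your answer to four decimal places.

0.6154

Parallel (B2 and B3): 1 − (1 − 0.882000)(1 − 0.892000) = 0.987256
Series (B1, [0.987256], and B4): 0.789000 × 0.987256 × 0.790000 = 0.6154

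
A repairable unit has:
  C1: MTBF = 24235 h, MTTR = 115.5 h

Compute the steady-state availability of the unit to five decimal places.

A(C1) = MTBF/(MTBF+MTTR) = 24235/(24235+115.5) = 0.99526

0.99526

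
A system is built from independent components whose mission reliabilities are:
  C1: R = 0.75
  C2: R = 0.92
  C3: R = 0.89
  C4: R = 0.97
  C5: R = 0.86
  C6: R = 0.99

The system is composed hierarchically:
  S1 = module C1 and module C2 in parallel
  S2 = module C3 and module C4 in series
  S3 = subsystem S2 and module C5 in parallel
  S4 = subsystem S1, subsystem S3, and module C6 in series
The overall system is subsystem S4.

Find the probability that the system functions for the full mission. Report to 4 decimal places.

Parallel (C1 and C2): 1 − (1 − 0.750000)(1 − 0.920000) = 0.980000
Series (C3 and C4): 0.890000 × 0.970000 = 0.863300
Parallel ([0.863300] and C5): 1 − (1 − 0.863300)(1 − 0.860000) = 0.980862
Series ([0.980000], [0.980862], and C6): 0.980000 × 0.980862 × 0.990000 = 0.9516

0.9516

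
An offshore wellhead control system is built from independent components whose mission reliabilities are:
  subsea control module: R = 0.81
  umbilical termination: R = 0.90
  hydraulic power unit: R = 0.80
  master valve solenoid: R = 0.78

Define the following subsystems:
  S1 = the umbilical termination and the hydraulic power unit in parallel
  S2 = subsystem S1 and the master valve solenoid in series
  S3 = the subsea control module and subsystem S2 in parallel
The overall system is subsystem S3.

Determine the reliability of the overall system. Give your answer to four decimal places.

Parallel (umbilical termination and hydraulic power unit): 1 − (1 − 0.900000)(1 − 0.800000) = 0.980000
Series ([0.980000] and master valve solenoid): 0.980000 × 0.780000 = 0.764400
Parallel (subsea control module and [0.764400]): 1 − (1 − 0.810000)(1 − 0.764400) = 0.9552

0.9552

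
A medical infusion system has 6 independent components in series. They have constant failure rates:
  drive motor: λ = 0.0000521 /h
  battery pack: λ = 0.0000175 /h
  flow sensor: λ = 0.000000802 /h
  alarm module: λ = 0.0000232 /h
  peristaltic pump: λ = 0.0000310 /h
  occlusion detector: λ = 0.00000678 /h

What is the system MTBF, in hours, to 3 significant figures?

Series of exponential components: λ_sys = Σ λ_i
λ_sys = 0.0000521 + 0.0000175 + 0.000000802 + 0.0000232 + 0.0000310 + 0.00000678 = 1.3138e-04 /h
MTBF = 1 / λ_sys = 7610 h

7610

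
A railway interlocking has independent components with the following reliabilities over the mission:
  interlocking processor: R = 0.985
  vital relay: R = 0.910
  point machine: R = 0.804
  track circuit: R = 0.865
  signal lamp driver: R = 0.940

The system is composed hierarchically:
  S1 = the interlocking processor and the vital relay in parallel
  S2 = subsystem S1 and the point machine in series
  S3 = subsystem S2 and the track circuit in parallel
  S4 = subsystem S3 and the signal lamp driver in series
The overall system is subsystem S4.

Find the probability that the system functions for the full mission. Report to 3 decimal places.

0.915

Parallel (interlocking processor and vital relay): 1 − (1 − 0.98500)(1 − 0.91000) = 0.99865
Series ([0.99865] and point machine): 0.99865 × 0.80400 = 0.80291
Parallel ([0.80291] and track circuit): 1 − (1 − 0.80291)(1 − 0.86500) = 0.97339
Series ([0.97339] and signal lamp driver): 0.97339 × 0.94000 = 0.915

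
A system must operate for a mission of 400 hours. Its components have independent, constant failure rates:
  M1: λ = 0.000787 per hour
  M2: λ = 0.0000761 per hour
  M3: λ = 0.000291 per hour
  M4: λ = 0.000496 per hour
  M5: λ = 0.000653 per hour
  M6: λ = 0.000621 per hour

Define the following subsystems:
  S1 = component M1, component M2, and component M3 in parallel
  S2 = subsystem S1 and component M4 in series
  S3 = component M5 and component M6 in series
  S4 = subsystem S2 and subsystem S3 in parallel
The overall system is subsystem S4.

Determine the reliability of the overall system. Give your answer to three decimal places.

R(M1) = exp(−0.000787 × 400) = 0.72993
R(M2) = exp(−0.0000761 × 400) = 0.97002
R(M3) = exp(−0.000291 × 400) = 0.89012
R(M4) = exp(−0.000496 × 400) = 0.82004
R(M5) = exp(−0.000653 × 400) = 0.77013
R(M6) = exp(−0.000621 × 400) = 0.78005
Parallel (M1, M2, and M3): 1 − (1 − 0.72993)(1 − 0.97002)(1 − 0.89012) = 0.99911
Series ([0.99911] and M4): 0.99911 × 0.82004 = 0.81931
Series (M5 and M6): 0.77013 × 0.78005 = 0.60074
Parallel ([0.81931] and [0.60074]): 1 − (1 − 0.81931)(1 − 0.60074) = 0.928

0.928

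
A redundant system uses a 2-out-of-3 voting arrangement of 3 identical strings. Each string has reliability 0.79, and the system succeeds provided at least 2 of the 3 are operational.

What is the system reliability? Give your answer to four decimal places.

0.8862

R = Σ_{i=2}^{3} C(3,i) p^i (1−p)^{3−i} with p = 0.79
C(3,2)·0.79^2·0.21^1 = 0.393183
C(3,3)·0.79^3·0.21^0 = 0.493039
Sum = 0.8862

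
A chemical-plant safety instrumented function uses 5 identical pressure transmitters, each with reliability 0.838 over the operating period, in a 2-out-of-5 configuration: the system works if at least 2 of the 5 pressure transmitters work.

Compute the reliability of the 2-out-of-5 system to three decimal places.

R = Σ_{i=2}^{5} C(5,i) p^i (1−p)^{5−i} with p = 0.838
C(5,2)·0.838^2·0.162^3 = 0.02986
C(5,3)·0.838^3·0.162^2 = 0.15444
C(5,4)·0.838^4·0.162^1 = 0.39945
C(5,5)·0.838^5·0.162^0 = 0.41326
Sum = 0.997

0.997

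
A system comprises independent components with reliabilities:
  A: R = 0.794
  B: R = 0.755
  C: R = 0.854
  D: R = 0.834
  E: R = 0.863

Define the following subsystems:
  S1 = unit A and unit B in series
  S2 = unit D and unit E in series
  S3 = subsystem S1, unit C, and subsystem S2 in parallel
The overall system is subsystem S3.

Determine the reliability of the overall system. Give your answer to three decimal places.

0.984

Series (A and B): 0.79400 × 0.75500 = 0.59947
Series (D and E): 0.83400 × 0.86300 = 0.71974
Parallel ([0.59947], C, and [0.71974]): 1 − (1 − 0.59947)(1 − 0.85400)(1 − 0.71974) = 0.984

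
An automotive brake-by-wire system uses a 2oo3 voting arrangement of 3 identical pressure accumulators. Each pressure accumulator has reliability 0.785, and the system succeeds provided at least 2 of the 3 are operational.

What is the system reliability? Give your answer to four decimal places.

0.8812

R = Σ_{i=2}^{3} C(3,i) p^i (1−p)^{3−i} with p = 0.785
C(3,2)·0.785^2·0.215^1 = 0.397465
C(3,3)·0.785^3·0.215^0 = 0.483737
Sum = 0.8812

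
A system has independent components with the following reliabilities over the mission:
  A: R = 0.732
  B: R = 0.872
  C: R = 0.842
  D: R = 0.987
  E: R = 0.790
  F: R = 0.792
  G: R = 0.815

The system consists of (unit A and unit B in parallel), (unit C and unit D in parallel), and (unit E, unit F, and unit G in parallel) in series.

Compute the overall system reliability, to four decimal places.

Parallel (A and B): 1 − (1 − 0.732000)(1 − 0.872000) = 0.965696
Parallel (C and D): 1 − (1 − 0.842000)(1 − 0.987000) = 0.997946
Parallel (E, F, and G): 1 − (1 − 0.790000)(1 − 0.792000)(1 − 0.815000) = 0.991919
Series ([0.965696], [0.997946], and [0.991919]): 0.965696 × 0.997946 × 0.991919 = 0.9559

0.9559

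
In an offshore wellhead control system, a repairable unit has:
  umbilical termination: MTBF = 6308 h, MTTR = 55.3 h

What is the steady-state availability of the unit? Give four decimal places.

A(umbilical termination) = MTBF/(MTBF+MTTR) = 6308/(6308+55.3) = 0.9913

0.9913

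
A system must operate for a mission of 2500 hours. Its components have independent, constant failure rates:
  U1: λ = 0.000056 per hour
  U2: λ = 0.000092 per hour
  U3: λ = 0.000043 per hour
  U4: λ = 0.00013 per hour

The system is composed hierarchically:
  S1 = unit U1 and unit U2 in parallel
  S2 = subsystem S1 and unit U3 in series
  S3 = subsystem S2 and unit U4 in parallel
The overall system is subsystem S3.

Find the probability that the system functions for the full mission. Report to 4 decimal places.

0.9650

R(U1) = exp(−0.000056 × 2500) = 0.869358
R(U2) = exp(−0.000092 × 2500) = 0.794534
R(U3) = exp(−0.000043 × 2500) = 0.898077
R(U4) = exp(−0.00013 × 2500) = 0.722527
Parallel (U1 and U2): 1 − (1 − 0.869358)(1 − 0.794534) = 0.973158
Series ([0.973158] and U3): 0.973158 × 0.898077 = 0.873971
Parallel ([0.873971] and U4): 1 − (1 − 0.873971)(1 − 0.722527) = 0.9650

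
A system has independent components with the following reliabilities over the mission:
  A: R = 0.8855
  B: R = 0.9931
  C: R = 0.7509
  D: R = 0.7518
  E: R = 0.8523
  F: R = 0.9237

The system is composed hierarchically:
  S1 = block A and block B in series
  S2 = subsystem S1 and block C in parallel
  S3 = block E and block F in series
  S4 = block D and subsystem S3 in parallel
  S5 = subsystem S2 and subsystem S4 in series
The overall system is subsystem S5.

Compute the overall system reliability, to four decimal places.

0.9187

Series (A and B): 0.885500 × 0.993100 = 0.879390
Parallel ([0.879390] and C): 1 − (1 − 0.879390)(1 − 0.750900) = 0.969956
Series (E and F): 0.852300 × 0.923700 = 0.787270
Parallel (D and [0.787270]): 1 − (1 − 0.751800)(1 − 0.787270) = 0.947200
Series ([0.969956] and [0.947200]): 0.969956 × 0.947200 = 0.9187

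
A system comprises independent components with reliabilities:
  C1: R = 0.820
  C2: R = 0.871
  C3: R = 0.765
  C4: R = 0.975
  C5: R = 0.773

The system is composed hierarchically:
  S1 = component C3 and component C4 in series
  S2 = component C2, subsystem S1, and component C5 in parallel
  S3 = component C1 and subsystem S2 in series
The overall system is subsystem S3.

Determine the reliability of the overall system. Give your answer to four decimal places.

Series (C3 and C4): 0.765000 × 0.975000 = 0.745875
Parallel (C2, [0.745875], and C5): 1 − (1 − 0.871000)(1 − 0.745875)(1 − 0.773000) = 0.992558
Series (C1 and [0.992558]): 0.820000 × 0.992558 = 0.8139

0.8139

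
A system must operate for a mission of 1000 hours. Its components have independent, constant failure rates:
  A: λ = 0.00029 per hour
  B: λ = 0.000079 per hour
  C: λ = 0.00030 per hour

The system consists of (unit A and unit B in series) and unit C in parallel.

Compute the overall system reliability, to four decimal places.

0.9200

R(A) = exp(−0.00029 × 1000) = 0.748264
R(B) = exp(−0.000079 × 1000) = 0.924040
R(C) = exp(−0.00030 × 1000) = 0.740818
Series (A and B): 0.748264 × 0.924040 = 0.691426
Parallel ([0.691426] and C): 1 − (1 − 0.691426)(1 − 0.740818) = 0.9200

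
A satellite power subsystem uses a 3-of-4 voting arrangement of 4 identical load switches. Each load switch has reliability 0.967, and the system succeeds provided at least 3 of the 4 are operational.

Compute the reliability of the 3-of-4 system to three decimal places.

0.994

R = Σ_{i=3}^{4} C(4,i) p^i (1−p)^{4−i} with p = 0.967
C(4,3)·0.967^3·0.033^1 = 0.11936
C(4,4)·0.967^4·0.033^0 = 0.87439
Sum = 0.994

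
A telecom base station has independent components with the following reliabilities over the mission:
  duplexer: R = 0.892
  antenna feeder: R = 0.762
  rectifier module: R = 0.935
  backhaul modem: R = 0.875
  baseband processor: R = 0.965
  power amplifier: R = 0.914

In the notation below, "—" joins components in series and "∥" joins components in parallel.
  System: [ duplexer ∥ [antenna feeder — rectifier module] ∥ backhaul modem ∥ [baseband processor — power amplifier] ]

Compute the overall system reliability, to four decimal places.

0.9995

Series (antenna feeder and rectifier module): 0.762000 × 0.935000 = 0.712470
Series (baseband processor and power amplifier): 0.965000 × 0.914000 = 0.882010
Parallel (duplexer, [0.712470], backhaul modem, and [0.882010]): 1 − (1 − 0.892000)(1 − 0.712470)(1 − 0.875000)(1 − 0.882010) = 0.9995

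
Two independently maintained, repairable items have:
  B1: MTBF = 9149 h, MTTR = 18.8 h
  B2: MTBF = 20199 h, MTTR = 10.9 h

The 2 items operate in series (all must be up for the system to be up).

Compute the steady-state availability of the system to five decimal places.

A(B1) = MTBF/(MTBF+MTTR) = 9149/(9149+18.8) = 0.997949
A(B2) = MTBF/(MTBF+MTTR) = 20199/(20199+10.9) = 0.999461
Series availability: 0.997949 × 0.999461 = 0.99741

0.99741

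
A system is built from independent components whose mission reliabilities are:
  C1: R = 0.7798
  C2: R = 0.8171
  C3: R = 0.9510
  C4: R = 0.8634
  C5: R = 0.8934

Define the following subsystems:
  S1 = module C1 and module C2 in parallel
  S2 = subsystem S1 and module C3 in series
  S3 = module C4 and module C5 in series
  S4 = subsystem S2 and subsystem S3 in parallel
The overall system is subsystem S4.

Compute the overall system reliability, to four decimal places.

Parallel (C1 and C2): 1 − (1 − 0.779800)(1 − 0.817100) = 0.959725
Series ([0.959725] and C3): 0.959725 × 0.951000 = 0.912698
Series (C4 and C5): 0.863400 × 0.893400 = 0.771362
Parallel ([0.912698] and [0.771362]): 1 − (1 − 0.912698)(1 − 0.771362) = 0.9800

0.9800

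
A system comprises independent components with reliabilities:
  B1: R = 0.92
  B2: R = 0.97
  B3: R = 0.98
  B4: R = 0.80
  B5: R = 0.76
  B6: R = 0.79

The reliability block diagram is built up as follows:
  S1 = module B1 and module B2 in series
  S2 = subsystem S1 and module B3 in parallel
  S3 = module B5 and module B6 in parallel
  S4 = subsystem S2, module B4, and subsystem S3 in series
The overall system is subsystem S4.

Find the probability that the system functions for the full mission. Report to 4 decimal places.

Series (B1 and B2): 0.920000 × 0.970000 = 0.892400
Parallel ([0.892400] and B3): 1 − (1 − 0.892400)(1 − 0.980000) = 0.997848
Parallel (B5 and B6): 1 − (1 − 0.760000)(1 − 0.790000) = 0.949600
Series ([0.997848], B4, and [0.949600]): 0.997848 × 0.800000 × 0.949600 = 0.7580

0.7580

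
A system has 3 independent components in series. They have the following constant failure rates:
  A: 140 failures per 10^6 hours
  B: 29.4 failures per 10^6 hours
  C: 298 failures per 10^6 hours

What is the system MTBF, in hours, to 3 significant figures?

2140

Series of exponential components: λ_sys = Σ λ_i
λ_sys = 0.000140 + 0.0000294 + 0.000298 = 4.6740e-04 /h
MTBF = 1 / λ_sys = 2140 h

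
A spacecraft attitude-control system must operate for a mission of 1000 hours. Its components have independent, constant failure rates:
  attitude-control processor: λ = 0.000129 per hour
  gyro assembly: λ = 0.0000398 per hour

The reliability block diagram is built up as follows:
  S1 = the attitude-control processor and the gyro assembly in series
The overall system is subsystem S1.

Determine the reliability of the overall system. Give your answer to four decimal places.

0.8447

R(attitude-control processor) = exp(−0.000129 × 1000) = 0.878974
R(gyro assembly) = exp(−0.0000398 × 1000) = 0.960982
Series (attitude-control processor and gyro assembly): 0.878974 × 0.960982 = 0.8447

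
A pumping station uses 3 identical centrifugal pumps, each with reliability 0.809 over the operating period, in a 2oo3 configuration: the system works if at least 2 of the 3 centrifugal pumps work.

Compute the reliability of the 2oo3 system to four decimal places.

R = Σ_{i=2}^{3} C(3,i) p^i (1−p)^{3−i} with p = 0.809
C(3,2)·0.809^2·0.191^1 = 0.375018
C(3,3)·0.809^3·0.191^0 = 0.529475
Sum = 0.9045

0.9045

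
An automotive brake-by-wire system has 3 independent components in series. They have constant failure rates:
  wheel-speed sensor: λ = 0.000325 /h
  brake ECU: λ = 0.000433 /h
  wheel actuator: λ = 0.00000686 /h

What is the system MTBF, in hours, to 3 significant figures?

1310

Series of exponential components: λ_sys = Σ λ_i
λ_sys = 0.000325 + 0.000433 + 0.00000686 = 7.6486e-04 /h
MTBF = 1 / λ_sys = 1310 h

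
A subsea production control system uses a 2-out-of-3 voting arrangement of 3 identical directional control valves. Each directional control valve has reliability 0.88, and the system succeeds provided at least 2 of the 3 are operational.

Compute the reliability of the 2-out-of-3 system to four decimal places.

R = Σ_{i=2}^{3} C(3,i) p^i (1−p)^{3−i} with p = 0.88
C(3,2)·0.88^2·0.12^1 = 0.278784
C(3,3)·0.88^3·0.12^0 = 0.681472
Sum = 0.9603

0.9603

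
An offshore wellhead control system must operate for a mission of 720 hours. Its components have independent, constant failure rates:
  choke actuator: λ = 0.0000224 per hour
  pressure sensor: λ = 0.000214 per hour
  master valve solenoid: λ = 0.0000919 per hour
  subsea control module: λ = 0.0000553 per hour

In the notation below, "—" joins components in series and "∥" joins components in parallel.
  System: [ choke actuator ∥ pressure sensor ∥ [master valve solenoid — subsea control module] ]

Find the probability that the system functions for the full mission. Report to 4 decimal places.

0.9998

R(choke actuator) = exp(−0.0000224 × 720) = 0.984001
R(pressure sensor) = exp(−0.000214 × 720) = 0.857203
R(master valve solenoid) = exp(−0.0000919 × 720) = 0.935974
R(subsea control module) = exp(−0.0000553 × 720) = 0.960966
Series (master valve solenoid and subsea control module): 0.935974 × 0.960966 = 0.899439
Parallel (choke actuator, pressure sensor, and [0.899439]): 1 − (1 − 0.984001)(1 − 0.857203)(1 − 0.899439) = 0.9998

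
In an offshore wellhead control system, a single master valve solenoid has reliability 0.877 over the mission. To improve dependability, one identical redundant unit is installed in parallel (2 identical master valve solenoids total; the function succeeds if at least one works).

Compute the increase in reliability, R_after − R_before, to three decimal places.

0.108

R_before = 0.877
R_after = 1 − (1 − 0.877)^2 = 0.985
ΔR = 0.985 − 0.877 = 0.108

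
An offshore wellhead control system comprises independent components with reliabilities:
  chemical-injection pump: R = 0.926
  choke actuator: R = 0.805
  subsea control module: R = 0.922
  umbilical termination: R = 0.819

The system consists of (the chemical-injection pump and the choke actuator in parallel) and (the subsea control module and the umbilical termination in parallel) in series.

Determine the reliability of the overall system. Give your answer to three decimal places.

Parallel (chemical-injection pump and choke actuator): 1 − (1 − 0.92600)(1 − 0.80500) = 0.98557
Parallel (subsea control module and umbilical termination): 1 − (1 − 0.92200)(1 − 0.81900) = 0.98588
Series ([0.98557] and [0.98588]): 0.98557 × 0.98588 = 0.972

0.972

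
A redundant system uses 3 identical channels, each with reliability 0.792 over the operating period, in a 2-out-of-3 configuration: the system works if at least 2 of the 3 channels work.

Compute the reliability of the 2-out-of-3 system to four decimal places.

R = Σ_{i=2}^{3} C(3,i) p^i (1−p)^{3−i} with p = 0.792
C(3,2)·0.792^2·0.208^1 = 0.391413
C(3,3)·0.792^3·0.208^0 = 0.496793
Sum = 0.8882

0.8882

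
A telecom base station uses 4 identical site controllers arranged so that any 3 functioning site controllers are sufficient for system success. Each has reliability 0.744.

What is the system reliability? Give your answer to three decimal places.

0.728

R = Σ_{i=3}^{4} C(4,i) p^i (1−p)^{4−i} with p = 0.744
C(4,3)·0.744^3·0.256^1 = 0.42171
C(4,4)·0.744^4·0.256^0 = 0.30640
Sum = 0.728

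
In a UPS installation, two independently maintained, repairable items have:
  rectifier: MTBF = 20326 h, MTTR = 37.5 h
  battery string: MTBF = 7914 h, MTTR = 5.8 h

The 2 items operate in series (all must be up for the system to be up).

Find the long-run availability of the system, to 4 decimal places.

0.9974

A(rectifier) = MTBF/(MTBF+MTTR) = 20326/(20326+37.5) = 0.998158
A(battery string) = MTBF/(MTBF+MTTR) = 7914/(7914+5.8) = 0.999268
Series availability: 0.998158 × 0.999268 = 0.9974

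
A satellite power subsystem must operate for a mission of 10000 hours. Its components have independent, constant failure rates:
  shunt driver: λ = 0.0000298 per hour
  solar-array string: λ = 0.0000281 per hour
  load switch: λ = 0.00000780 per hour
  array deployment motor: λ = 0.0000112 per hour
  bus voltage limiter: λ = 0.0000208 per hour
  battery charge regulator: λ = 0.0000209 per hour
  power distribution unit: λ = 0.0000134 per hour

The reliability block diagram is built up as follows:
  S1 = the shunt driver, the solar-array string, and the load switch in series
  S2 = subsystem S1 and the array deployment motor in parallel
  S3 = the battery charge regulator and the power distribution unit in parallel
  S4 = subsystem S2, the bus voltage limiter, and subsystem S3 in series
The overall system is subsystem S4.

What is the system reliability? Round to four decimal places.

R(shunt driver) = exp(−0.0000298 × 10000) = 0.742301
R(solar-array string) = exp(−0.0000281 × 10000) = 0.755028
R(load switch) = exp(−0.00000780 × 10000) = 0.924964
R(array deployment motor) = exp(−0.0000112 × 10000) = 0.894044
R(bus voltage limiter) = exp(−0.0000208 × 10000) = 0.812207
R(battery charge regulator) = exp(−0.0000209 × 10000) = 0.811395
R(power distribution unit) = exp(−0.0000134 × 10000) = 0.874590
Series (shunt driver, solar-array string, and load switch): 0.742301 × 0.755028 × 0.924964 = 0.518404
Parallel ([0.518404] and array deployment motor): 1 − (1 − 0.518404)(1 − 0.894044) = 0.948972
Parallel (battery charge regulator and power distribution unit): 1 − (1 − 0.811395)(1 − 0.874590) = 0.976347
Series ([0.948972], bus voltage limiter, and [0.976347]): 0.948972 × 0.812207 × 0.976347 = 0.7525

0.7525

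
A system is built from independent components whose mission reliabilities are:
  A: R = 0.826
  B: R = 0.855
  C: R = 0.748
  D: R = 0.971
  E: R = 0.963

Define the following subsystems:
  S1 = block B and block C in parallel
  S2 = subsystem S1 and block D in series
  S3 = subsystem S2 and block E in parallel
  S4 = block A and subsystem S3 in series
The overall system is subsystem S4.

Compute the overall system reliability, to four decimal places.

Parallel (B and C): 1 − (1 − 0.855000)(1 − 0.748000) = 0.963460
Series ([0.963460] and D): 0.963460 × 0.971000 = 0.935520
Parallel ([0.935520] and E): 1 − (1 − 0.935520)(1 − 0.963000) = 0.997614
Series (A and [0.997614]): 0.826000 × 0.997614 = 0.8240

0.8240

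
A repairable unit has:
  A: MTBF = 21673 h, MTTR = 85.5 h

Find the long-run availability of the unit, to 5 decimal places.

0.99607

A(A) = MTBF/(MTBF+MTTR) = 21673/(21673+85.5) = 0.99607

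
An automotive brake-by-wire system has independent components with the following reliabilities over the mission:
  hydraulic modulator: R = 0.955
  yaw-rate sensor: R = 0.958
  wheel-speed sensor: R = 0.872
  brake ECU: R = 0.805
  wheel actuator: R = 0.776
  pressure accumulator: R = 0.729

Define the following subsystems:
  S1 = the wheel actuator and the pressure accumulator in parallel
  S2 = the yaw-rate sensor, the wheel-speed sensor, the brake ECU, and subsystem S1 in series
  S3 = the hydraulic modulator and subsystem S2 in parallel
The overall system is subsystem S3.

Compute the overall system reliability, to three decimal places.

0.983

Parallel (wheel actuator and pressure accumulator): 1 − (1 − 0.77600)(1 − 0.72900) = 0.93930
Series (yaw-rate sensor, wheel-speed sensor, brake ECU, and [0.93930]): 0.95800 × 0.87200 × 0.80500 × 0.93930 = 0.63166
Parallel (hydraulic modulator and [0.63166]): 1 − (1 − 0.95500)(1 − 0.63166) = 0.983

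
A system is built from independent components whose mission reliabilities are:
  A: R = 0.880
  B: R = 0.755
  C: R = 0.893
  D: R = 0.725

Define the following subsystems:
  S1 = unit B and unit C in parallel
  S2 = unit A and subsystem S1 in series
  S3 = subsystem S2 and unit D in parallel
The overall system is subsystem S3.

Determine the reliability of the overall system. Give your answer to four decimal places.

0.9607

Parallel (B and C): 1 − (1 − 0.755000)(1 − 0.893000) = 0.973785
Series (A and [0.973785]): 0.880000 × 0.973785 = 0.856931
Parallel ([0.856931] and D): 1 − (1 − 0.856931)(1 − 0.725000) = 0.9607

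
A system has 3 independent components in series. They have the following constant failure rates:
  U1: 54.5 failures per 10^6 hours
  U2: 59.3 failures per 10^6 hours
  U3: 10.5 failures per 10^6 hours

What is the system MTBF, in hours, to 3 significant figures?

Series of exponential components: λ_sys = Σ λ_i
λ_sys = 0.0000545 + 0.0000593 + 0.0000105 = 1.2430e-04 /h
MTBF = 1 / λ_sys = 8050 h

8050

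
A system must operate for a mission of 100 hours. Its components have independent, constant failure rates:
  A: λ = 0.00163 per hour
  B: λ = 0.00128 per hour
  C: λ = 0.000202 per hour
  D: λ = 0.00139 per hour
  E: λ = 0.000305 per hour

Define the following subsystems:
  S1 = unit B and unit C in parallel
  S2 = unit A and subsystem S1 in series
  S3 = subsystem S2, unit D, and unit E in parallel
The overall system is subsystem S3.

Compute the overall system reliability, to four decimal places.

0.9994

R(A) = exp(−0.00163 × 100) = 0.849591
R(B) = exp(−0.00128 × 100) = 0.879853
R(C) = exp(−0.000202 × 100) = 0.980003
R(D) = exp(−0.00139 × 100) = 0.870228
R(E) = exp(−0.000305 × 100) = 0.969960
Parallel (B and C): 1 − (1 − 0.879853)(1 − 0.980003) = 0.997597
Series (A and [0.997597]): 0.849591 × 0.997597 = 0.847549
Parallel ([0.847549], D, and E): 1 − (1 − 0.847549)(1 − 0.870228)(1 − 0.969960) = 0.9994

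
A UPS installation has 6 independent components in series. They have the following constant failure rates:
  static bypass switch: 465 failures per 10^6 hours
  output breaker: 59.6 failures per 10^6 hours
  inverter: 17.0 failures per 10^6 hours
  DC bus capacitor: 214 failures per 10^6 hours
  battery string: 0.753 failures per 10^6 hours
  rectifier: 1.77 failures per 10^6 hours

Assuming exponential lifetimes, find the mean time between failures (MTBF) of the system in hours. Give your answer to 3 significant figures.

1320

Series of exponential components: λ_sys = Σ λ_i
λ_sys = 0.000465 + 0.0000596 + 0.0000170 + 0.000214 + 0.000000753 + 0.00000177 = 7.5812e-04 /h
MTBF = 1 / λ_sys = 1320 h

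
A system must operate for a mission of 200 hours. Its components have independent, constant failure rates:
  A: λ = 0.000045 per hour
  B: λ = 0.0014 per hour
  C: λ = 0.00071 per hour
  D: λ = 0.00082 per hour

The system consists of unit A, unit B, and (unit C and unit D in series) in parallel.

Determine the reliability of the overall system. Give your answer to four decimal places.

0.9994

R(A) = exp(−0.000045 × 200) = 0.991040
R(B) = exp(−0.0014 × 200) = 0.755784
R(C) = exp(−0.00071 × 200) = 0.867621
R(D) = exp(−0.00082 × 200) = 0.848742
Series (C and D): 0.867621 × 0.848742 = 0.736386
Parallel (A, B, and [0.736386]): 1 − (1 − 0.991040)(1 − 0.755784)(1 − 0.736386) = 0.9994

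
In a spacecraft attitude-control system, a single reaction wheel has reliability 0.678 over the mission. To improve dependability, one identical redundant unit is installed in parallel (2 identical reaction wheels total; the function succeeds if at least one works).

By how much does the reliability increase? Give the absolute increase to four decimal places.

R_before = 0.678
R_after = 1 − (1 − 0.678)^2 = 0.8963
ΔR = 0.8963 − 0.678 = 0.2183

0.2183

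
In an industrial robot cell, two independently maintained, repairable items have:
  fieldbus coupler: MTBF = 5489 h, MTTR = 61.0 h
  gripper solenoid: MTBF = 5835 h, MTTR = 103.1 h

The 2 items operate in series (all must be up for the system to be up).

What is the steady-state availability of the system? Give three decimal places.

0.972

A(fieldbus coupler) = MTBF/(MTBF+MTTR) = 5489/(5489+61.0) = 0.989009
A(gripper solenoid) = MTBF/(MTBF+MTTR) = 5835/(5835+103.1) = 0.982638
Series availability: 0.989009 × 0.982638 = 0.972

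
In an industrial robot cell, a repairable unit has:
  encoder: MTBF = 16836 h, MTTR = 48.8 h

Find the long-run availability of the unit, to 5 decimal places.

A(encoder) = MTBF/(MTBF+MTTR) = 16836/(16836+48.8) = 0.99711

0.99711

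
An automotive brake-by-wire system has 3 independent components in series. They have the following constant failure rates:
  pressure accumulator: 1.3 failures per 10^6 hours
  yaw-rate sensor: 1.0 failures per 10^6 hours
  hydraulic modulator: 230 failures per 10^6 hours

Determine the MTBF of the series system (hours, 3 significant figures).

4300

Series of exponential components: λ_sys = Σ λ_i
λ_sys = 0.0000013 + 0.0000010 + 0.00023 = 2.3230e-04 /h
MTBF = 1 / λ_sys = 4300 h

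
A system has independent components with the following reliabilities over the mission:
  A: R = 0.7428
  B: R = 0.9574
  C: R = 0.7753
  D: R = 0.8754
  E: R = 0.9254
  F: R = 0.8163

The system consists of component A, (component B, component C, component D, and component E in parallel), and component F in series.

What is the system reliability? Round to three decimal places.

0.606

Parallel (B, C, D, and E): 1 − (1 − 0.95740)(1 − 0.77530)(1 − 0.87540)(1 − 0.92540) = 0.99991
Series (A, [0.99991], and F): 0.74280 × 0.99991 × 0.81630 = 0.606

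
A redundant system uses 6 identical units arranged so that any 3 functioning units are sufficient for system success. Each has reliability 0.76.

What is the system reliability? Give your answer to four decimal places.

0.9674

R = Σ_{i=3}^{6} C(6,i) p^i (1−p)^{6−i} with p = 0.76
C(6,3)·0.76^3·0.24^3 = 0.121368
C(6,4)·0.76^4·0.24^2 = 0.288249
C(6,5)·0.76^5·0.24^1 = 0.365116
C(6,6)·0.76^6·0.24^0 = 0.192700
Sum = 0.9674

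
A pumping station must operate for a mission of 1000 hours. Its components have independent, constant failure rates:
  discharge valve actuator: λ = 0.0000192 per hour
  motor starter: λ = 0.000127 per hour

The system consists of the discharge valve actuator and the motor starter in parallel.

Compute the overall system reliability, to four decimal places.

R(discharge valve actuator) = exp(−0.0000192 × 1000) = 0.980983
R(motor starter) = exp(−0.000127 × 1000) = 0.880734
Parallel (discharge valve actuator and motor starter): 1 − (1 − 0.980983)(1 − 0.880734) = 0.9977

0.9977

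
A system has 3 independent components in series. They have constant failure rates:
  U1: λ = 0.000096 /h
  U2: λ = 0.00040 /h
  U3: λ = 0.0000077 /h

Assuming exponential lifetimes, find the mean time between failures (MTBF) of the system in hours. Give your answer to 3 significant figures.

Series of exponential components: λ_sys = Σ λ_i
λ_sys = 0.000096 + 0.00040 + 0.0000077 = 5.0370e-04 /h
MTBF = 1 / λ_sys = 1990 h

1990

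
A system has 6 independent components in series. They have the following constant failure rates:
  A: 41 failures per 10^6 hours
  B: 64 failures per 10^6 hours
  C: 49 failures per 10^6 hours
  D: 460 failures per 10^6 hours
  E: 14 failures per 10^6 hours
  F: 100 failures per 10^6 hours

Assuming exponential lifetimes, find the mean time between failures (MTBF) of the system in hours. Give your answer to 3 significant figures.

Series of exponential components: λ_sys = Σ λ_i
λ_sys = 0.000041 + 0.000064 + 0.000049 + 0.00046 + 0.000014 + 0.00010 = 7.2800e-04 /h
MTBF = 1 / λ_sys = 1370 h

1370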